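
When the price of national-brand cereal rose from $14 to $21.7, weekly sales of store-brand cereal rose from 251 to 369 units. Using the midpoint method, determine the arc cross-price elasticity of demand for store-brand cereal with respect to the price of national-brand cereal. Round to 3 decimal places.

0.882

ΔQ_A = 369 − 251 = 118; ΔP_B = 21.7 − 14 = 7.7.
Midpoints: Q̄_A = 310.0, P̄_B = 17.85.
ε = (ΔQ_A/Q̄_A)/(ΔP_B/P̄_B) = (118/310.0)/(7.7/17.85) ≈ 0.882.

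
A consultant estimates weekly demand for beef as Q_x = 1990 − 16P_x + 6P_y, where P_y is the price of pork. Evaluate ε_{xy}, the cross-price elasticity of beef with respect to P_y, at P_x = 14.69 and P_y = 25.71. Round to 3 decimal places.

0.081

At P_x = 14.69 and P_y = 25.71: Q_x = 1909.22.
∂Q_x/∂P_y = 6.
ε = (∂Q_x/∂P_y)(P_y/Q_x) = 6 × (25.71/1909.22) ≈ 0.081.
Since ε > 0, beef and pork are substitutes.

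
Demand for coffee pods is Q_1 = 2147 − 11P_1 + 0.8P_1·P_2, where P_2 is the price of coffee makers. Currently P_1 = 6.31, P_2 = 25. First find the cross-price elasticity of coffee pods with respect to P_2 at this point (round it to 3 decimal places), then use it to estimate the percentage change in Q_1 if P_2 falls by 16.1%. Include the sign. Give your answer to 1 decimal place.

At P_1 = 6.31, P_2 = 25: Q_1 = 2203.79.
∂Q_1/∂P_2 = 0.8P_1 = 5.0480.
ε = (∂Q_1/∂P_2)(P_2/Q_1) = 5.0480 × 25/2203.79 ≈ 0.057.
%ΔQ_1 ≈ ε × %ΔP_2 = 0.057 × (-16.1%) = -0.9%.

-0.9%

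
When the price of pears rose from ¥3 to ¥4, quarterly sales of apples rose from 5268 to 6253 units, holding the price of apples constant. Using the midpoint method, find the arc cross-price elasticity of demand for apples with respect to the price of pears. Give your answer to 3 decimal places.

ΔQ_A = 6253 − 5268 = 985; ΔP_B = 4 − 3 = 1.
Midpoints: Q̄_A = 5760.5, P̄_B = 3.50.
ε = (ΔQ_A/Q̄_A)/(ΔP_B/P̄_B) = (985/5760.5)/(1/3.50) ≈ 0.598.
ε > 0: apples and pears are substitutes.

0.598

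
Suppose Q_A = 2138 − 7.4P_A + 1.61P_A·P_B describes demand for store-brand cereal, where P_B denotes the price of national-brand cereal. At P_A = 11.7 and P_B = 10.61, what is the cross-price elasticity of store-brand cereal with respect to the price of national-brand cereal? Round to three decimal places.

At P_A = 11.7 and P_B = 10.61: Q_A = 2251.281.
∂Q_A/∂P_B = 1.61P_A = 1.61(11.7) = 18.8370.
ε = (∂Q_A/∂P_B)(P_B/Q_A) = 18.8370 × (10.61/2251.281) ≈ 0.089.

0.089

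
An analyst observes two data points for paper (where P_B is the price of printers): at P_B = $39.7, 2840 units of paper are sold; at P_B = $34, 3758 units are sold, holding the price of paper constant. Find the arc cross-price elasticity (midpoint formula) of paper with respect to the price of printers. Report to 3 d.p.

ΔQ_A = 3758 − 2840 = 918; ΔP_B = 34 − 39.7 = -5.7.
Midpoints: Q̄_A = 3299.0, P̄_B = 36.85.
ε = (ΔQ_A/Q̄_A)/(ΔP_B/P̄_B) = (918/3299.0)/(-5.7/36.85) ≈ -1.799.

-1.799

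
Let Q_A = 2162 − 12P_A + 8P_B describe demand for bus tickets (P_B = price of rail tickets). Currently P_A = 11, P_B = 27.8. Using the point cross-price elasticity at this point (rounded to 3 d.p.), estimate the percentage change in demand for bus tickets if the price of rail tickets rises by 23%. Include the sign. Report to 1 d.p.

At P_A = 11, P_B = 27.8: Q_A = 2252.4.
∂Q_A/∂P_B = 8.
ε = (∂Q_A/∂P_B)(P_B/Q_A) = 8.0000 × 27.8/2252.4 ≈ 0.099.
%ΔQ_A ≈ ε × %ΔP_B = 0.099 × (23%) = 2.3%.

2.3%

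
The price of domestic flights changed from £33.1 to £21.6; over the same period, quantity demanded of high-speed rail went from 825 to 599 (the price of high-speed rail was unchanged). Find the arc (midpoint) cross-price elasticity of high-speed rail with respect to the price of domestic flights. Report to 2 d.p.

0.75

ΔQ_A = 599 − 825 = -226; ΔP_B = 21.6 − 33.1 = -11.5.
Midpoints: Q̄_A = 712.0, P̄_B = 27.35.
ε = (ΔQ_A/Q̄_A)/(ΔP_B/P̄_B) = (-226/712.0)/(-11.5/27.35) ≈ 0.75.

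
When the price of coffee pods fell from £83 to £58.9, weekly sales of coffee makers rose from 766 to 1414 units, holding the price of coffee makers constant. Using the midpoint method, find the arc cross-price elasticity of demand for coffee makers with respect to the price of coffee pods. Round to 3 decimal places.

-1.750

ΔQ_A = 1414 − 766 = 648; ΔP_B = 58.9 − 83 = -24.1.
Midpoints: Q̄_A = 1090.0, P̄_B = 70.95.
ε = (ΔQ_A/Q̄_A)/(ΔP_B/P̄_B) = (648/1090.0)/(-24.1/70.95) ≈ -1.750.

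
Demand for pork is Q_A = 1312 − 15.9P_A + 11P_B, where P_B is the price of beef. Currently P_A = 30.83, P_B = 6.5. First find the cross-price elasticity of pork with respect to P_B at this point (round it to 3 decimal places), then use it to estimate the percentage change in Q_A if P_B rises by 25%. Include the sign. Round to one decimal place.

2.0%

At P_A = 30.83, P_B = 6.5: Q_A = 893.303.
∂Q_A/∂P_B = 11.
ε = (∂Q_A/∂P_B)(P_B/Q_A) = 11.0000 × 6.5/893.303 ≈ 0.080.
%ΔQ_A ≈ ε × %ΔP_B = 0.080 × (25%) = 2.0%.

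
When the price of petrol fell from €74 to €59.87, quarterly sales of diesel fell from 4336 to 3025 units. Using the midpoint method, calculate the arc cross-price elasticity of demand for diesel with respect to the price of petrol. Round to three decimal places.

1.687

ΔQ_A = 3025 − 4336 = -1311; ΔP_B = 59.87 − 74 = -14.13.
Midpoints: Q̄_A = 3680.5, P̄_B = 66.94.
ε = (ΔQ_A/Q̄_A)/(ΔP_B/P̄_B) = (-1311/3680.5)/(-14.13/66.94) ≈ 1.687.
ε > 0: diesel and petrol are substitutes.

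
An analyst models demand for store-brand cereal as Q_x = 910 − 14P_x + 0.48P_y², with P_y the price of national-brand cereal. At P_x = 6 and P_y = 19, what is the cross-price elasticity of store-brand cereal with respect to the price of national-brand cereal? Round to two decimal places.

0.35

At P_x = 6 and P_y = 19: Q_x = 999.28.
∂Q_x/∂P_y = 0.96P_y = 0.96(19) = 18.2400.
ε = (∂Q_x/∂P_y)(P_y/Q_x) = 18.2400 × (19/999.28) ≈ 0.35.
ε > 0: substitutes.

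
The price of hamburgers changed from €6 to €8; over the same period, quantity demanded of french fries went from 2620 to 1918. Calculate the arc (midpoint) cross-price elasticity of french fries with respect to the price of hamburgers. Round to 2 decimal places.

-1.08

ΔQ_A = 1918 − 2620 = -702; ΔP_B = 8 − 6 = 2.
Midpoints: Q̄_A = 2269.0, P̄_B = 7.00.
ε = (ΔQ_A/Q̄_A)/(ΔP_B/P̄_B) = (-702/2269.0)/(2/7.00) ≈ -1.08.
ε < 0: french fries and hamburgers are complements.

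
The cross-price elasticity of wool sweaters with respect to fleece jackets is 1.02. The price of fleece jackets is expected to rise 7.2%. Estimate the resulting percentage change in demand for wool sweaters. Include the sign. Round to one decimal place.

%ΔQ ≈ ε × %ΔP of fleece jackets = 1.02 × (7.2%) = 7.3%.

7.3%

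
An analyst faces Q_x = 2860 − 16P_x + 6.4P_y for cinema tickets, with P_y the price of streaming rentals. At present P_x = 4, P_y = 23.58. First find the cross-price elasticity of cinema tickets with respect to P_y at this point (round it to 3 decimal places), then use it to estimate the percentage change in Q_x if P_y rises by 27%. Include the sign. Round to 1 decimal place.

At P_x = 4, P_y = 23.58: Q_x = 2946.912.
∂Q_x/∂P_y = 6.4.
ε = (∂Q_x/∂P_y)(P_y/Q_x) = 6.4000 × 23.58/2946.912 ≈ 0.051.
%ΔQ_x ≈ ε × %ΔP_y = 0.051 × (27%) = 1.4%.

1.4%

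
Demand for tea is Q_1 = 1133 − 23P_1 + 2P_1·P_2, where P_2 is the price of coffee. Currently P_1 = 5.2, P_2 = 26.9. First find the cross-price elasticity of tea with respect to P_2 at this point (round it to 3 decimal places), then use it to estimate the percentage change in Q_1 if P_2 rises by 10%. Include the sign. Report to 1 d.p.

At P_1 = 5.2, P_2 = 26.9: Q_1 = 1293.16.
∂Q_1/∂P_2 = 2P_1 = 10.4000.
ε = (∂Q_1/∂P_2)(P_2/Q_1) = 10.4000 × 26.9/1293.16 ≈ 0.216.
%ΔQ_1 ≈ ε × %ΔP_2 = 0.216 × (10%) = 2.2%.

2.2%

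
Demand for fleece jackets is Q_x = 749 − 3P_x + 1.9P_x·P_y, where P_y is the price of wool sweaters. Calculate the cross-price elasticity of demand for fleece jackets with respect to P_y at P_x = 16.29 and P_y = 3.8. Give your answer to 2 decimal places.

At P_x = 16.29 and P_y = 3.8: Q_x = 817.744.
∂Q_x/∂P_y = 1.9P_x = 1.9(16.29) = 30.9510.
ε = (∂Q_x/∂P_y)(P_y/Q_x) = 30.9510 × (3.8/817.744) ≈ 0.14.
ε > 0: substitutes.

0.14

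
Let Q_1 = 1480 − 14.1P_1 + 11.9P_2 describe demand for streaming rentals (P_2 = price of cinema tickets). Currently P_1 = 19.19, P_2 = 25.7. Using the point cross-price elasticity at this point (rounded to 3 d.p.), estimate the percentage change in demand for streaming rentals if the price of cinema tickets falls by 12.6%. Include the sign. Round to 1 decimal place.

At P_1 = 19.19, P_2 = 25.7: Q_1 = 1515.251.
∂Q_1/∂P_2 = 11.9.
ε = (∂Q_1/∂P_2)(P_2/Q_1) = 11.9000 × 25.7/1515.251 ≈ 0.202.
%ΔQ_1 ≈ ε × %ΔP_2 = 0.202 × (-12.6%) = -2.5%.

-2.5%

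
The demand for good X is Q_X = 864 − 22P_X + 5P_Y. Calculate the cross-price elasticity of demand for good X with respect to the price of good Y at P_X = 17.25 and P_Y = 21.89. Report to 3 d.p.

0.184

At P_X = 17.25 and P_Y = 21.89: Q_X = 593.95.
∂Q_X/∂P_Y = 5.
ε = (∂Q_X/∂P_Y)(P_Y/Q_X) = 5 × (21.89/593.95) ≈ 0.184.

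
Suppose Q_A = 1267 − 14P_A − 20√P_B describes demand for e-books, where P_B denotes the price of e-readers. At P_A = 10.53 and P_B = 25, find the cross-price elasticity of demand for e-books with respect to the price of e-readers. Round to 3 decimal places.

At P_A = 10.53 and P_B = 25: Q_A = 1019.58.
∂Q_A/∂P_B = -20/(2√P_B) = -20/(2√25) = -2.0000.
ε = (∂Q_A/∂P_B)(P_B/Q_A) = -2.0000 × (25/1019.58) ≈ -0.049.

-0.049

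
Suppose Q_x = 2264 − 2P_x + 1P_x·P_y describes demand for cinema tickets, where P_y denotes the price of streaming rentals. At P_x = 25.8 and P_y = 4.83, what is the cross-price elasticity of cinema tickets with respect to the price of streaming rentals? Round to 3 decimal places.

0.053

At P_x = 25.8 and P_y = 4.83: Q_x = 2337.014.
∂Q_x/∂P_y = 1P_x = 1(25.8) = 25.8000.
ε = (∂Q_x/∂P_y)(P_y/Q_x) = 25.8000 × (4.83/2337.014) ≈ 0.053.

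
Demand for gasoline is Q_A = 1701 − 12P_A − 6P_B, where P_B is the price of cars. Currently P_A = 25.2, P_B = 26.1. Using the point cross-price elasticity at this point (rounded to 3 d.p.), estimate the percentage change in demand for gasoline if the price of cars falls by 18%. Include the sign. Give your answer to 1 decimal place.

At P_A = 25.2, P_B = 26.1: Q_A = 1242.
∂Q_A/∂P_B = -6.
ε = (∂Q_A/∂P_B)(P_B/Q_A) = -6.0000 × 26.1/1242 ≈ -0.126.
%ΔQ_A ≈ ε × %ΔP_B = -0.126 × (-18%) = 2.3%.

2.3%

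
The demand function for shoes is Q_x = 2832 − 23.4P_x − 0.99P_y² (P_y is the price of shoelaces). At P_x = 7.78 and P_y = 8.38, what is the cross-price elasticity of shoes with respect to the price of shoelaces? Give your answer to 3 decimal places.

-0.054

At P_x = 7.78 and P_y = 8.38: Q_x = 2580.426.
∂Q_x/∂P_y = -1.98P_y = -1.98(8.38) = -16.5924.
ε = (∂Q_x/∂P_y)(P_y/Q_x) = -16.5924 × (8.38/2580.426) ≈ -0.054.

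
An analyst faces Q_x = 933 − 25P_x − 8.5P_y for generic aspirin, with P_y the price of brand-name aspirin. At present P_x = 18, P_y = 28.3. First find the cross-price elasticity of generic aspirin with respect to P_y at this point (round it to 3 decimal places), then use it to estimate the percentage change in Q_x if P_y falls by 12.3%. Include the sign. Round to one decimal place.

12.2%

At P_x = 18, P_y = 28.3: Q_x = 242.45.
∂Q_x/∂P_y = -8.5.
ε = (∂Q_x/∂P_y)(P_y/Q_x) = -8.5000 × 28.3/242.45 ≈ -0.992.
%ΔQ_x ≈ ε × %ΔP_y = -0.992 × (-12.3%) = 12.2%.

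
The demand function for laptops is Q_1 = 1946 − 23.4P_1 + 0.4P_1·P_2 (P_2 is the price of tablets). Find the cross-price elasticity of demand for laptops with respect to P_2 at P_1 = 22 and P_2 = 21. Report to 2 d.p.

At P_1 = 22 and P_2 = 21: Q_1 = 1616.
∂Q_1/∂P_2 = 0.4P_1 = 0.4(22) = 8.8000.
ε = (∂Q_1/∂P_2)(P_2/Q_1) = 8.8000 × (21/1616) ≈ 0.11.
ε > 0: substitutes.

0.11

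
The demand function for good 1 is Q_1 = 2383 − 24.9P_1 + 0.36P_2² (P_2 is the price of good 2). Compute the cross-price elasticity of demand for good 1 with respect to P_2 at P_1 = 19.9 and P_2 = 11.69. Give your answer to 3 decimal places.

At P_1 = 19.9 and P_2 = 11.69: Q_1 = 1936.686.
∂Q_1/∂P_2 = 0.72P_2 = 0.72(11.69) = 8.4168.
ε = (∂Q_1/∂P_2)(P_2/Q_1) = 8.4168 × (11.69/1936.686) ≈ 0.051.
ε > 0: substitutes.

0.051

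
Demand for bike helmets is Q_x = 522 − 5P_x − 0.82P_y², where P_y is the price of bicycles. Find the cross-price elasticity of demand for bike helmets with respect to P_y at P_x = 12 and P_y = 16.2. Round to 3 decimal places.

-1.744

At P_x = 12 and P_y = 16.2: Q_x = 246.799.
∂Q_x/∂P_y = -1.64P_y = -1.64(16.2) = -26.5680.
ε = (∂Q_x/∂P_y)(P_y/Q_x) = -26.5680 × (16.2/246.799) ≈ -1.744.
ε < 0: complements.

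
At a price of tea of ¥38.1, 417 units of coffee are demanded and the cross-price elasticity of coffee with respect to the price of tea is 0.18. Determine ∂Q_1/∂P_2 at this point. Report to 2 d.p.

1.97

ε = (∂Q_1/∂P_2)·(P_2/Q_1) ⇒ ∂Q_1/∂P_2 = ε·Q_1/P_2 = 0.18 × 417/38.1 ≈ 1.97.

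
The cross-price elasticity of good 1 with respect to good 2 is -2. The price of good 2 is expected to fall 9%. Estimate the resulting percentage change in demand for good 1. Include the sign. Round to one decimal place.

18.0%

%ΔQ ≈ ε × %ΔP of good 2 = -2 × (-9%) = 18.0%.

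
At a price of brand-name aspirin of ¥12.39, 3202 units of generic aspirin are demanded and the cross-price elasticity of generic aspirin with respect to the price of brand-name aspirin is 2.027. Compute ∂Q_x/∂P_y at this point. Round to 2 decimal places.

523.85

ε = (∂Q_x/∂P_y)·(P_y/Q_x) ⇒ ∂Q_x/∂P_y = ε·Q_x/P_y = 2.027 × 3202/12.39 ≈ 523.85.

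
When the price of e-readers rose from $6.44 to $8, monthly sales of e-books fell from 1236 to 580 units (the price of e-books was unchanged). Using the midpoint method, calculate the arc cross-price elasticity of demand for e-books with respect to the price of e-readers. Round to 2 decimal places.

-3.34

ΔQ_A = 580 − 1236 = -656; ΔP_B = 8 − 6.44 = 1.56.
Midpoints: Q̄_A = 908.0, P̄_B = 7.22.
ε = (ΔQ_A/Q̄_A)/(ΔP_B/P̄_B) = (-656/908.0)/(1.56/7.22) ≈ -3.34.
ε < 0: e-books and e-readers are complements.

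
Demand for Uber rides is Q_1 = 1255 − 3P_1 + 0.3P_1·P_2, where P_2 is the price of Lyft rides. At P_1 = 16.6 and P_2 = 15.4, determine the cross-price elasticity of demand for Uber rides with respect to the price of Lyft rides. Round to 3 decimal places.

At P_1 = 16.6 and P_2 = 15.4: Q_1 = 1281.892.
∂Q_1/∂P_2 = 0.3P_1 = 0.3(16.6) = 4.9800.
ε = (∂Q_1/∂P_2)(P_2/Q_1) = 4.9800 × (15.4/1281.892) ≈ 0.060.

0.060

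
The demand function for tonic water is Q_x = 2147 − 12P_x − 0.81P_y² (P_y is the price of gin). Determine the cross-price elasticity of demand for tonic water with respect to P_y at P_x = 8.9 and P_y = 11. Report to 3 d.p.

At P_x = 8.9 and P_y = 11: Q_x = 1942.19.
∂Q_x/∂P_y = -1.62P_y = -1.62(11) = -17.8200.
ε = (∂Q_x/∂P_y)(P_y/Q_x) = -17.8200 × (11/1942.19) ≈ -0.101.
ε < 0: complements.

-0.101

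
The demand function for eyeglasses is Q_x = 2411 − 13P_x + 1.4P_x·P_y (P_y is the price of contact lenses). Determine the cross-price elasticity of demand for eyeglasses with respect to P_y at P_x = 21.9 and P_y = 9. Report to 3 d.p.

0.115

At P_x = 21.9 and P_y = 9: Q_x = 2402.24.
∂Q_x/∂P_y = 1.4P_x = 1.4(21.9) = 30.6600.
ε = (∂Q_x/∂P_y)(P_y/Q_x) = 30.6600 × (9/2402.24) ≈ 0.115.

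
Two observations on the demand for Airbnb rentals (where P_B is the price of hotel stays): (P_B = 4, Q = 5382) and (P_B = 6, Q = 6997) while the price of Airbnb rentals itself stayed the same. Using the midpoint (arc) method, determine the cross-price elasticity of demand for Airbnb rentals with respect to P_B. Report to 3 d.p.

0.652

ΔQ_A = 6997 − 5382 = 1615; ΔP_B = 6 − 4 = 2.
Midpoints: Q̄_A = 6189.5, P̄_B = 5.00.
ε = (ΔQ_A/Q̄_A)/(ΔP_B/P̄_B) = (1615/6189.5)/(2/5.00) ≈ 0.652.
ε > 0: Airbnb rentals and hotel stays are substitutes.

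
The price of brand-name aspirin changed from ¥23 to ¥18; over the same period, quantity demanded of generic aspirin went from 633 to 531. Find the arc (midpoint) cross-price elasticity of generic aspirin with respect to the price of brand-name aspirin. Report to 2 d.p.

0.72

ΔQ_A = 531 − 633 = -102; ΔP_B = 18 − 23 = -5.
Midpoints: Q̄_A = 582.0, P̄_B = 20.50.
ε = (ΔQ_A/Q̄_A)/(ΔP_B/P̄_B) = (-102/582.0)/(-5/20.50) ≈ 0.72.
ε > 0: generic aspirin and brand-name aspirin are substitutes.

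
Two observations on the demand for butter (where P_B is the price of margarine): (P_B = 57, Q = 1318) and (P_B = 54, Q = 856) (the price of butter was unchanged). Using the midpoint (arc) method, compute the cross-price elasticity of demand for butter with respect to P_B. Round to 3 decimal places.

7.863

ΔQ_A = 856 − 1318 = -462; ΔP_B = 54 − 57 = -3.
Midpoints: Q̄_A = 1087.0, P̄_B = 55.50.
ε = (ΔQ_A/Q̄_A)/(ΔP_B/P̄_B) = (-462/1087.0)/(-3/55.50) ≈ 7.863.
ε > 0: butter and margarine are substitutes.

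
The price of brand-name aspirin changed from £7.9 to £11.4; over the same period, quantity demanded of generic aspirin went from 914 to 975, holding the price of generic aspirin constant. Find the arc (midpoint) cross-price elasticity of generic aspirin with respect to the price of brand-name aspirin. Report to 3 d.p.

0.178

ΔQ_A = 975 − 914 = 61; ΔP_B = 11.4 − 7.9 = 3.5.
Midpoints: Q̄_A = 944.5, P̄_B = 9.65.
ε = (ΔQ_A/Q̄_A)/(ΔP_B/P̄_B) = (61/944.5)/(3.5/9.65) ≈ 0.178.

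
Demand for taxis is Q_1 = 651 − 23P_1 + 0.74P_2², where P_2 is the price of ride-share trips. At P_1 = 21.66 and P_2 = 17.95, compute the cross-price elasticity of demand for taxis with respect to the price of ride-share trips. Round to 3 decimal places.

1.219

At P_1 = 21.66 and P_2 = 17.95: Q_1 = 391.250.
∂Q_1/∂P_2 = 1.48P_2 = 1.48(17.95) = 26.5660.
ε = (∂Q_1/∂P_2)(P_2/Q_1) = 26.5660 × (17.95/391.250) ≈ 1.219.
ε > 0: substitutes.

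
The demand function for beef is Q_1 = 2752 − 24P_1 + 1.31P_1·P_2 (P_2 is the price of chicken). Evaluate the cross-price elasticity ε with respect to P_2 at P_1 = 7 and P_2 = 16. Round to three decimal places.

At P_1 = 7 and P_2 = 16: Q_1 = 2730.72.
∂Q_1/∂P_2 = 1.31P_1 = 1.31(7) = 9.1700.
ε = (∂Q_1/∂P_2)(P_2/Q_1) = 9.1700 × (16/2730.72) ≈ 0.054.
ε > 0: substitutes.

0.054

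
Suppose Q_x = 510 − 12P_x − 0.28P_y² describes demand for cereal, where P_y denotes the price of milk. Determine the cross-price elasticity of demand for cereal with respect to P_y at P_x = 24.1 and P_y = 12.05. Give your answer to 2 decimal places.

At P_x = 24.1 and P_y = 12.05: Q_x = 180.143.
∂Q_x/∂P_y = -0.56P_y = -0.56(12.05) = -6.7480.
ε = (∂Q_x/∂P_y)(P_y/Q_x) = -6.7480 × (12.05/180.143) ≈ -0.45.
ε < 0: complements.

-0.45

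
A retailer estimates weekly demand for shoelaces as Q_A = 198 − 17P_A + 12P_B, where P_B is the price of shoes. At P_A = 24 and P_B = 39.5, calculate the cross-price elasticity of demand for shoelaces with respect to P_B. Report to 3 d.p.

At P_A = 24 and P_B = 39.5: Q_A = 264.
∂Q_A/∂P_B = 12.
ε = (∂Q_A/∂P_B)(P_B/Q_A) = 12 × (39.5/264) ≈ 1.795.

1.795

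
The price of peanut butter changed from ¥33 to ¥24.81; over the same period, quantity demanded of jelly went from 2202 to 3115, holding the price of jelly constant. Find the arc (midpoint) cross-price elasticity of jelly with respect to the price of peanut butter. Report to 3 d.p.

-1.212

ΔQ_A = 3115 − 2202 = 913; ΔP_B = 24.81 − 33 = -8.19.
Midpoints: Q̄_A = 2658.5, P̄_B = 28.91.
ε = (ΔQ_A/Q̄_A)/(ΔP_B/P̄_B) = (913/2658.5)/(-8.19/28.91) ≈ -1.212.
ε < 0: jelly and peanut butter are complements.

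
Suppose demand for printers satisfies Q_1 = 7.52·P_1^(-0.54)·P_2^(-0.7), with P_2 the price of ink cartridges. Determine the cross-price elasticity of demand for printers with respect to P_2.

In a log-linear (constant-elasticity) demand function, the coefficient on the exponent of P_2 is the cross-price elasticity.
ε = -0.70. Negative, so printers and ink cartridges are complements.

-0.70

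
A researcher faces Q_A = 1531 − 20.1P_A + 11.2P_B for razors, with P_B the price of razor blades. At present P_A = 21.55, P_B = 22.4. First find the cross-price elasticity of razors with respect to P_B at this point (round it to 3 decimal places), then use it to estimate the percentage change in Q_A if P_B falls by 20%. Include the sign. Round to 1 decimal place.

At P_A = 21.55, P_B = 22.4: Q_A = 1348.725.
∂Q_A/∂P_B = 11.2.
ε = (∂Q_A/∂P_B)(P_B/Q_A) = 11.2000 × 22.4/1348.725 ≈ 0.186.
%ΔQ_A ≈ ε × %ΔP_B = 0.186 × (-20%) = -3.7%.

-3.7%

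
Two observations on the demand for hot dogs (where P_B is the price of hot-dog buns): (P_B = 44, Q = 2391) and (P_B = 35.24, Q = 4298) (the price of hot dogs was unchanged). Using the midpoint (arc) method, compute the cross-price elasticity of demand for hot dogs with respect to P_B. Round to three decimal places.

ΔQ_A = 4298 − 2391 = 1907; ΔP_B = 35.24 − 44 = -8.76.
Midpoints: Q̄_A = 3344.5, P̄_B = 39.62.
ε = (ΔQ_A/Q̄_A)/(ΔP_B/P̄_B) = (1907/3344.5)/(-8.76/39.62) ≈ -2.579.

-2.579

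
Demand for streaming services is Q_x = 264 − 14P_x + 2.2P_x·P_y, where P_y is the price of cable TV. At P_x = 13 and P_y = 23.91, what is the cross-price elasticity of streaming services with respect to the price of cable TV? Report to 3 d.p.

0.893

At P_x = 13 and P_y = 23.91: Q_x = 765.826.
∂Q_x/∂P_y = 2.2P_x = 2.2(13) = 28.6000.
ε = (∂Q_x/∂P_y)(P_y/Q_x) = 28.6000 × (23.91/765.826) ≈ 0.893.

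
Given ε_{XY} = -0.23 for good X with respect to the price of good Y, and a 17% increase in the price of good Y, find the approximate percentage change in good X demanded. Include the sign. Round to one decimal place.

-3.9%

%ΔQ ≈ ε × %ΔP of good Y = -0.23 × (17%) = -3.9%.
Demand for good X falls by about 3.9%.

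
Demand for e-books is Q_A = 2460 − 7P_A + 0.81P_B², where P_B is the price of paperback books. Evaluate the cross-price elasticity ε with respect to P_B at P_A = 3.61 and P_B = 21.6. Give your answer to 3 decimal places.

0.269

At P_A = 3.61 and P_B = 21.6: Q_A = 2812.644.
∂Q_A/∂P_B = 1.62P_B = 1.62(21.6) = 34.9920.
ε = (∂Q_A/∂P_B)(P_B/Q_A) = 34.9920 × (21.6/2812.644) ≈ 0.269.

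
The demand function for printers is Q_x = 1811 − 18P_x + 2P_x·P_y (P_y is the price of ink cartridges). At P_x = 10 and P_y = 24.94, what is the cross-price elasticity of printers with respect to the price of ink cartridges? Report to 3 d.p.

At P_x = 10 and P_y = 24.94: Q_x = 2129.8.
∂Q_x/∂P_y = 2P_x = 2(10) = 20.0000.
ε = (∂Q_x/∂P_y)(P_y/Q_x) = 20.0000 × (24.94/2129.8) ≈ 0.234.
ε > 0: substitutes.

0.234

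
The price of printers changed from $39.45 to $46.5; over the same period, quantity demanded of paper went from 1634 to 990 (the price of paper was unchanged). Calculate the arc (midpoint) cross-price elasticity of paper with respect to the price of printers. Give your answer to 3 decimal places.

ΔQ_A = 990 − 1634 = -644; ΔP_B = 46.5 − 39.45 = 7.05.
Midpoints: Q̄_A = 1312.0, P̄_B = 42.98.
ε = (ΔQ_A/Q̄_A)/(ΔP_B/P̄_B) = (-644/1312.0)/(7.05/42.98) ≈ -2.992.
ε < 0: paper and printers are complements.

-2.992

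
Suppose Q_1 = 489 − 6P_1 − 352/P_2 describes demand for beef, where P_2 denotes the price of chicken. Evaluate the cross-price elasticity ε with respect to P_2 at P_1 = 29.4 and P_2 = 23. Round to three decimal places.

At P_1 = 29.4 and P_2 = 23: Q_1 = 297.296.
∂Q_1/∂P_2 = 352/P_2² = 0.6654.
ε = (∂Q_1/∂P_2)(P_2/Q_1) = 0.6654 × (23/297.296) ≈ 0.051.
ε > 0: substitutes.

0.051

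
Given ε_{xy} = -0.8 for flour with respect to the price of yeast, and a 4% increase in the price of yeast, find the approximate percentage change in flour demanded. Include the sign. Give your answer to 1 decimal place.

-3.2%

%ΔQ ≈ ε × %ΔP of yeast = -0.8 × (4%) = -3.2%.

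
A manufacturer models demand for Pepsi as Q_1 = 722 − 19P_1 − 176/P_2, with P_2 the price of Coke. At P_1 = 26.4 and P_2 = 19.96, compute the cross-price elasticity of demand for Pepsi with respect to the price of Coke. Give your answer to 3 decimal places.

At P_1 = 26.4 and P_2 = 19.96: Q_1 = 211.582.
∂Q_1/∂P_2 = 176/P_2² = 0.4418.
ε = (∂Q_1/∂P_2)(P_2/Q_1) = 0.4418 × (19.96/211.582) ≈ 0.042.
ε > 0: substitutes.

0.042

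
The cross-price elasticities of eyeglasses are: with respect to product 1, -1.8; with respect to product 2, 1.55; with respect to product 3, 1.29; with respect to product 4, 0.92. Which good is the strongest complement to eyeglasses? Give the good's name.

Complements have ε < 0. The most negative value is -1.8 (product 1).

product 1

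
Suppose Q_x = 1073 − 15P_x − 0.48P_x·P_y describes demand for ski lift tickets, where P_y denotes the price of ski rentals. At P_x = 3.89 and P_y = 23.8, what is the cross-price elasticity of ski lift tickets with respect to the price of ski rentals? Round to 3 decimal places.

At P_x = 3.89 and P_y = 23.8: Q_x = 970.211.
∂Q_x/∂P_y = -0.48P_x = -0.48(3.89) = -1.8672.
ε = (∂Q_x/∂P_y)(P_y/Q_x) = -1.8672 × (23.8/970.211) ≈ -0.046.
ε < 0: complements.

-0.046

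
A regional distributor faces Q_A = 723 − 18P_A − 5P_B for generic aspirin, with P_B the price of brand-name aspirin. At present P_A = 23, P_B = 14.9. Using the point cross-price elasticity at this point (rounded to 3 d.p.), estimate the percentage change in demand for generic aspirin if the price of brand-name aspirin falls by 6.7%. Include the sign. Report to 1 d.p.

At P_A = 23, P_B = 14.9: Q_A = 234.5.
∂Q_A/∂P_B = -5.
ε = (∂Q_A/∂P_B)(P_B/Q_A) = -5.0000 × 14.9/234.5 ≈ -0.318.
%ΔQ_A ≈ ε × %ΔP_B = -0.318 × (-6.7%) = 2.1%.

2.1%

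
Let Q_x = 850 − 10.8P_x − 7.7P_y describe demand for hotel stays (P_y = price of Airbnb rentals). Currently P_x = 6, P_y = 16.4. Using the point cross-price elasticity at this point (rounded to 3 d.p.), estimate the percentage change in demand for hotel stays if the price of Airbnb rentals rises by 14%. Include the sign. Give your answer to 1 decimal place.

-2.7%

At P_x = 6, P_y = 16.4: Q_x = 658.92.
∂Q_x/∂P_y = -7.7.
ε = (∂Q_x/∂P_y)(P_y/Q_x) = -7.7000 × 16.4/658.92 ≈ -0.192.
%ΔQ_x ≈ ε × %ΔP_y = -0.192 × (14%) = -2.7%.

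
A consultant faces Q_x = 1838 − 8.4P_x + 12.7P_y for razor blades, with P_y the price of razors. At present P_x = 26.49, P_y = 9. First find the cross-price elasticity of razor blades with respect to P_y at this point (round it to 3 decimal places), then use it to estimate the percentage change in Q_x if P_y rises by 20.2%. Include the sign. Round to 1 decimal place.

1.3%

At P_x = 26.49, P_y = 9: Q_x = 1729.784.
∂Q_x/∂P_y = 12.7.
ε = (∂Q_x/∂P_y)(P_y/Q_x) = 12.7000 × 9/1729.784 ≈ 0.066.
%ΔQ_x ≈ ε × %ΔP_y = 0.066 × (20.2%) = 1.3%.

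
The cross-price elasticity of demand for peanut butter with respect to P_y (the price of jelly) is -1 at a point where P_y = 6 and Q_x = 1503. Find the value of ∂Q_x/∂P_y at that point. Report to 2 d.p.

-250.50

ε = (∂Q_x/∂P_y)·(P_y/Q_x) ⇒ ∂Q_x/∂P_y = ε·Q_x/P_y = -1 × 1503/6 ≈ -250.50.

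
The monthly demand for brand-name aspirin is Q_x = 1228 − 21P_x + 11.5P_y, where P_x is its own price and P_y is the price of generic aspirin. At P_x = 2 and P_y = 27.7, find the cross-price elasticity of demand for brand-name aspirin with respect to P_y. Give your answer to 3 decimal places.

0.212

At P_x = 2 and P_y = 27.7: Q_x = 1504.55.
∂Q_x/∂P_y = 11.5.
ε = (∂Q_x/∂P_y)(P_y/Q_x) = 11.5 × (27.7/1504.55) ≈ 0.212.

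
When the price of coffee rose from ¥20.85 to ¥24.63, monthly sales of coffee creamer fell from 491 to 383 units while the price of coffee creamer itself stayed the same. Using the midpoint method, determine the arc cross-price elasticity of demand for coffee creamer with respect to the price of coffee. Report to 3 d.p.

-1.487

ΔQ_A = 383 − 491 = -108; ΔP_B = 24.63 − 20.85 = 3.78.
Midpoints: Q̄_A = 437.0, P̄_B = 22.74.
ε = (ΔQ_A/Q̄_A)/(ΔP_B/P̄_B) = (-108/437.0)/(3.78/22.74) ≈ -1.487.
ε < 0: coffee creamer and coffee are complements.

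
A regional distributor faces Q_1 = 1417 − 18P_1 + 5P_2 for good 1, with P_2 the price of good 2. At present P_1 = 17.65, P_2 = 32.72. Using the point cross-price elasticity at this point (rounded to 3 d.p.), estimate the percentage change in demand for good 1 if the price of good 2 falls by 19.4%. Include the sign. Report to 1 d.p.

At P_1 = 17.65, P_2 = 32.72: Q_1 = 1262.9.
∂Q_1/∂P_2 = 5.
ε = (∂Q_1/∂P_2)(P_2/Q_1) = 5.0000 × 32.72/1262.9 ≈ 0.130.
%ΔQ_1 ≈ ε × %ΔP_2 = 0.130 × (-19.4%) = -2.5%.

-2.5%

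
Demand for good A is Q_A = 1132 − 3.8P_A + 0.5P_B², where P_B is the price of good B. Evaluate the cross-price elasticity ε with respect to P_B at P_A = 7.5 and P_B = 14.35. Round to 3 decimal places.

At P_A = 7.5 and P_B = 14.35: Q_A = 1206.461.
∂Q_A/∂P_B = 1P_B = 1(14.35) = 14.3500.
ε = (∂Q_A/∂P_B)(P_B/Q_A) = 14.3500 × (14.35/1206.461) ≈ 0.171.

0.171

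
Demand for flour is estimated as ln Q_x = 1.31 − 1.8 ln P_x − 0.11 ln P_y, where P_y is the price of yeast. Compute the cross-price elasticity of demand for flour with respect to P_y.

-0.11

In a log-linear (constant-elasticity) demand function, the coefficient on ln P_y is the cross-price elasticity.
ε = -0.11. Negative, so flour and yeast are complements.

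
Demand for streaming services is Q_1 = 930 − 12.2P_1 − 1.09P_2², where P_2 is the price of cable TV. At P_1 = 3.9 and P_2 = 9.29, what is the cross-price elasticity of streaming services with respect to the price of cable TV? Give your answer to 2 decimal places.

At P_1 = 3.9 and P_2 = 9.29: Q_1 = 788.349.
∂Q_1/∂P_2 = -2.18P_2 = -2.18(9.29) = -20.2522.
ε = (∂Q_1/∂P_2)(P_2/Q_1) = -20.2522 × (9.29/788.349) ≈ -0.24.
ε < 0: complements.

-0.24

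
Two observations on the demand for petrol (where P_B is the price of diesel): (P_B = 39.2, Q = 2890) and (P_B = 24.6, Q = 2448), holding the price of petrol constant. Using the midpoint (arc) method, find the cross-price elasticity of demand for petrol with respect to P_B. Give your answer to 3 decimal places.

0.362

ΔQ_A = 2448 − 2890 = -442; ΔP_B = 24.6 − 39.2 = -14.6.
Midpoints: Q̄_A = 2669.0, P̄_B = 31.90.
ε = (ΔQ_A/Q̄_A)/(ΔP_B/P̄_B) = (-442/2669.0)/(-14.6/31.90) ≈ 0.362.
ε > 0: petrol and diesel are substitutes.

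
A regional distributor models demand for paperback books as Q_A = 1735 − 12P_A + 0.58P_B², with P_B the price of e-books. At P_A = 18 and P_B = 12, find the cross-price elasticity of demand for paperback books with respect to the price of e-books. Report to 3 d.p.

0.104

At P_A = 18 and P_B = 12: Q_A = 1602.52.
∂Q_A/∂P_B = 1.16P_B = 1.16(12) = 13.9200.
ε = (∂Q_A/∂P_B)(P_B/Q_A) = 13.9200 × (12/1602.52) ≈ 0.104.
ε > 0: substitutes.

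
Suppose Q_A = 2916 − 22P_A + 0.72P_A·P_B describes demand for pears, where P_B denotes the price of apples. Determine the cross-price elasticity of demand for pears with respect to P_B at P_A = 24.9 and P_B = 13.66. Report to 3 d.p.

At P_A = 24.9 and P_B = 13.66: Q_A = 2613.096.
∂Q_A/∂P_B = 0.72P_A = 0.72(24.9) = 17.9280.
ε = (∂Q_A/∂P_B)(P_B/Q_A) = 17.9280 × (13.66/2613.096) ≈ 0.094.
ε > 0: substitutes.

0.094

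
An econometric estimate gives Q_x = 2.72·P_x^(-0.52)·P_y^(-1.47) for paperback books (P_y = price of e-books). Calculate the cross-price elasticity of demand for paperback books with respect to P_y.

In a log-linear (constant-elasticity) demand function, the coefficient on the exponent of P_y is the cross-price elasticity.
ε = -1.47. Negative, so paperback books and e-books are complements.

-1.47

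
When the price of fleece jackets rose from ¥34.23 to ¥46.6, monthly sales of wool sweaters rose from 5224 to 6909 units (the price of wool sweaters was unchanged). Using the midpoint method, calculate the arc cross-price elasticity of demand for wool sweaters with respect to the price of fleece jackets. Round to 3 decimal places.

0.907

ΔQ_A = 6909 − 5224 = 1685; ΔP_B = 46.6 − 34.23 = 12.37.
Midpoints: Q̄_A = 6066.5, P̄_B = 40.41.
ε = (ΔQ_A/Q̄_A)/(ΔP_B/P̄_B) = (1685/6066.5)/(12.37/40.41) ≈ 0.907.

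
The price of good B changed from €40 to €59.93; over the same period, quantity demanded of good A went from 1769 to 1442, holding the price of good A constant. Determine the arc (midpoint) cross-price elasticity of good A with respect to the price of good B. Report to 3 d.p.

ΔQ_A = 1442 − 1769 = -327; ΔP_B = 59.93 − 40 = 19.93.
Midpoints: Q̄_A = 1605.5, P̄_B = 49.97.
ε = (ΔQ_A/Q̄_A)/(ΔP_B/P̄_B) = (-327/1605.5)/(19.93/49.97) ≈ -0.511.

-0.511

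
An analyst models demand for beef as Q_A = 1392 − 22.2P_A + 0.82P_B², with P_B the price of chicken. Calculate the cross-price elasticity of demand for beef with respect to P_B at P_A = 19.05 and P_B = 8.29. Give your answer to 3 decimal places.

At P_A = 19.05 and P_B = 8.29: Q_A = 1025.444.
∂Q_A/∂P_B = 1.64P_B = 1.64(8.29) = 13.5956.
ε = (∂Q_A/∂P_B)(P_B/Q_A) = 13.5956 × (8.29/1025.444) ≈ 0.110.
ε > 0: substitutes.

0.110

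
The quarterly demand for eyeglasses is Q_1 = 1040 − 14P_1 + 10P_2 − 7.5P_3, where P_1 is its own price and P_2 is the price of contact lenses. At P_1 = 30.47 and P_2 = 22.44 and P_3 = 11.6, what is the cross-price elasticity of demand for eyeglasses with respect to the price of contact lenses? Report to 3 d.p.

At P_1 = 30.47 and P_2 = 22.44 and P_3 = 11.6: Q_1 = 750.82.
∂Q_1/∂P_2 = 10.
ε = (∂Q_1/∂P_2)(P_2/Q_1) = 10 × (22.44/750.82) ≈ 0.299.
Since ε > 0, eyeglasses and contact lenses are substitutes.

0.299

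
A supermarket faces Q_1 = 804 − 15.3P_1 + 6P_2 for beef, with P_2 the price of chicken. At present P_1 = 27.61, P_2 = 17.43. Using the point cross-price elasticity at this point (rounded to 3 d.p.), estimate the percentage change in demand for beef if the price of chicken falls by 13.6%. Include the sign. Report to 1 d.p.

-2.9%

At P_1 = 27.61, P_2 = 17.43: Q_1 = 486.147.
∂Q_1/∂P_2 = 6.
ε = (∂Q_1/∂P_2)(P_2/Q_1) = 6.0000 × 17.43/486.147 ≈ 0.215.
%ΔQ_1 ≈ ε × %ΔP_2 = 0.215 × (-13.6%) = -2.9%.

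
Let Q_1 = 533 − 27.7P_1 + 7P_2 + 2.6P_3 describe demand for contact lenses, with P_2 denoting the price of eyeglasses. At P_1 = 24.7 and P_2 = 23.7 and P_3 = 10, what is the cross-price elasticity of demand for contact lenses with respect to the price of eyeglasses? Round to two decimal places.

At P_1 = 24.7 and P_2 = 23.7 and P_3 = 10: Q_1 = 40.71.
∂Q_1/∂P_2 = 7.
ε = (∂Q_1/∂P_2)(P_2/Q_1) = 7 × (23.7/40.71) ≈ 4.08.
Since ε > 0, contact lenses and eyeglasses are substitutes.

4.08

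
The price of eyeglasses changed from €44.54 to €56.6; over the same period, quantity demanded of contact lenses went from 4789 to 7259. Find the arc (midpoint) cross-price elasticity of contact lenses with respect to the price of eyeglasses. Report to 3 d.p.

1.719

ΔQ_A = 7259 − 4789 = 2470; ΔP_B = 56.6 − 44.54 = 12.06.
Midpoints: Q̄_A = 6024.0, P̄_B = 50.57.
ε = (ΔQ_A/Q̄_A)/(ΔP_B/P̄_B) = (2470/6024.0)/(12.06/50.57) ≈ 1.719.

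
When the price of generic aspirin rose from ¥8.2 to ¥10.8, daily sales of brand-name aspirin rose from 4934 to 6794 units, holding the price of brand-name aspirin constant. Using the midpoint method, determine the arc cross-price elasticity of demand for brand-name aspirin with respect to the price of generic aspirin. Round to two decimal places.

ΔQ_A = 6794 − 4934 = 1860; ΔP_B = 10.8 − 8.2 = 2.6.
Midpoints: Q̄_A = 5864.0, P̄_B = 9.50.
ε = (ΔQ_A/Q̄_A)/(ΔP_B/P̄_B) = (1860/5864.0)/(2.6/9.50) ≈ 1.16.

1.16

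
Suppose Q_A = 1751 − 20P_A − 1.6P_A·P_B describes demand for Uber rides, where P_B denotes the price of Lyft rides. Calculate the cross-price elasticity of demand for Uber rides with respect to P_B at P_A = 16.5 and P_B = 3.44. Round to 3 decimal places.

At P_A = 16.5 and P_B = 3.44: Q_A = 1330.184.
∂Q_A/∂P_B = -1.6P_A = -1.6(16.5) = -26.4000.
ε = (∂Q_A/∂P_B)(P_B/Q_A) = -26.4000 × (3.44/1330.184) ≈ -0.068.
ε < 0: complements.

-0.068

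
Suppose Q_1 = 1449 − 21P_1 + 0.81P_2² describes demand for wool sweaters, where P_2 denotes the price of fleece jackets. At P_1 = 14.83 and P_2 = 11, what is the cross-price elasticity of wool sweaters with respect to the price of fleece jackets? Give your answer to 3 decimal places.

At P_1 = 14.83 and P_2 = 11: Q_1 = 1235.58.
∂Q_1/∂P_2 = 1.62P_2 = 1.62(11) = 17.8200.
ε = (∂Q_1/∂P_2)(P_2/Q_1) = 17.8200 × (11/1235.58) ≈ 0.159.

0.159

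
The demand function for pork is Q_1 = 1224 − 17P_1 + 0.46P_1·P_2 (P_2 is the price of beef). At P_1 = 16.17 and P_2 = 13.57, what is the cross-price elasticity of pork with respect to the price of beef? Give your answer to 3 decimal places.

0.096

At P_1 = 16.17 and P_2 = 13.57: Q_1 = 1050.046.
∂Q_1/∂P_2 = 0.46P_1 = 0.46(16.17) = 7.4382.
ε = (∂Q_1/∂P_2)(P_2/Q_1) = 7.4382 × (13.57/1050.046) ≈ 0.096.
ε > 0: substitutes.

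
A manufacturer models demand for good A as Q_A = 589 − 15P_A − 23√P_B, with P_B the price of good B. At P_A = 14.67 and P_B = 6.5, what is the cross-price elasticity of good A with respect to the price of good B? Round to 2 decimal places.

-0.09

At P_A = 14.67 and P_B = 6.5: Q_A = 310.311.
∂Q_A/∂P_B = -23/(2√P_B) = -23/(2√6.5) = -4.5107.
ε = (∂Q_A/∂P_B)(P_B/Q_A) = -4.5107 × (6.5/310.311) ≈ -0.09.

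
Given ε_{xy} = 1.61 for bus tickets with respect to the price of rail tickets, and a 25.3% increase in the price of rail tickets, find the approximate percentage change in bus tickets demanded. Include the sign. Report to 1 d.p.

%ΔQ ≈ ε × %ΔP of rail tickets = 1.61 × (25.3%) = 40.7%.

40.7%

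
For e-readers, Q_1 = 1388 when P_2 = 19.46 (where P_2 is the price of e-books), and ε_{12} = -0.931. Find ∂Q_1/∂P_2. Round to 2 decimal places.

-66.40

ε = (∂Q_1/∂P_2)·(P_2/Q_1) ⇒ ∂Q_1/∂P_2 = ε·Q_1/P_2 = -0.931 × 1388/19.46 ≈ -66.40.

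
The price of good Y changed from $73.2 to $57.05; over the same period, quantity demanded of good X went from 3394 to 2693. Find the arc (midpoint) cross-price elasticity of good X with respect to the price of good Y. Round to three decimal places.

0.929

ΔQ_X = 2693 − 3394 = -701; ΔP_Y = 57.05 − 73.2 = -16.15.
Midpoints: Q̄_X = 3043.5, P̄_Y = 65.12.
ε = (ΔQ_X/Q̄_X)/(ΔP_Y/P̄_Y) = (-701/3043.5)/(-16.15/65.12) ≈ 0.929.
ε > 0: good X and good Y are substitutes.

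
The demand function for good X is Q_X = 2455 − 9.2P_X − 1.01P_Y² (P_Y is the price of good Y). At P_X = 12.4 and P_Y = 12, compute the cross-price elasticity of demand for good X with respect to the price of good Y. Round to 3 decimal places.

At P_X = 12.4 and P_Y = 12: Q_X = 2195.48.
∂Q_X/∂P_Y = -2.02P_Y = -2.02(12) = -24.2400.
ε = (∂Q_X/∂P_Y)(P_Y/Q_X) = -24.2400 × (12/2195.48) ≈ -0.132.
ε < 0: complements.

-0.132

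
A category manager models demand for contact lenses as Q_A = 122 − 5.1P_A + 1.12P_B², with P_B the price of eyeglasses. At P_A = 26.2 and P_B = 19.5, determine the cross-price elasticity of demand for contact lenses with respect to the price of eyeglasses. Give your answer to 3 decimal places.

2.056

At P_A = 26.2 and P_B = 19.5: Q_A = 414.26.
∂Q_A/∂P_B = 2.24P_B = 2.24(19.5) = 43.6800.
ε = (∂Q_A/∂P_B)(P_B/Q_A) = 43.6800 × (19.5/414.26) ≈ 2.056.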